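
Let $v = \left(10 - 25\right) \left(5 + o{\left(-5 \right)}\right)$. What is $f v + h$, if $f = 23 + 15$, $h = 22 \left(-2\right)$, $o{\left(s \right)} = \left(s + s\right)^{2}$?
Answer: $-59894$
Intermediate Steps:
$o{\left(s \right)} = 4 s^{2}$ ($o{\left(s \right)} = \left(2 s\right)^{2} = 4 s^{2}$)
$h = -44$
$v = -1575$ ($v = \left(10 - 25\right) \left(5 + 4 \left(-5\right)^{2}\right) = - 15 \left(5 + 4 \cdot 25\right) = - 15 \left(5 + 100\right) = \left(-15\right) 105 = -1575$)
$f = 38$
$f v + h = 38 \left(-1575\right) - 44 = -59850 - 44 = -59894$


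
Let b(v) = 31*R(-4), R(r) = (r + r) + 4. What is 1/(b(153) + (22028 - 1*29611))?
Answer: -1/7707 ≈ -0.00012975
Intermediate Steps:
R(r) = 4 + 2*r (R(r) = 2*r + 4 = 4 + 2*r)
b(v) = -124 (b(v) = 31*(4 + 2*(-4)) = 31*(4 - 8) = 31*(-4) = -124)
1/(b(153) + (22028 - 1*29611)) = 1/(-124 + (22028 - 1*29611)) = 1/(-124 + (22028 - 29611)) = 1/(-124 - 7583) = 1/(-7707) = -1/7707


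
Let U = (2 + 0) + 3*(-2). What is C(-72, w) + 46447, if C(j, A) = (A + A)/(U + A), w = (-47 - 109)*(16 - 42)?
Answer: 47052839/1013 ≈ 46449.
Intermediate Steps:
U = -4 (U = 2 - 6 = -4)
w = 4056 (w = -156*(-26) = 4056)
C(j, A) = 2*A/(-4 + A) (C(j, A) = (A + A)/(-4 + A) = (2*A)/(-4 + A) = 2*A/(-4 + A))
C(-72, w) + 46447 = 2*4056/(-4 + 4056) + 46447 = 2*4056/4052 + 46447 = 2*4056*(1/4052) + 46447 = 2028/1013 + 46447 = 47052839/1013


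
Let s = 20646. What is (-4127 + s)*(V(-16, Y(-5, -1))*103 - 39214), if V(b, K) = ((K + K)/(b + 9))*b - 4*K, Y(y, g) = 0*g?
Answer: -647776066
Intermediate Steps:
Y(y, g) = 0
V(b, K) = -4*K + 2*K*b/(9 + b) (V(b, K) = ((2*K)/(9 + b))*b - 4*K = (2*K/(9 + b))*b - 4*K = 2*K*b/(9 + b) - 4*K = -4*K + 2*K*b/(9 + b))
(-4127 + s)*(V(-16, Y(-5, -1))*103 - 39214) = (-4127 + 20646)*(-2*0*(18 - 16)/(9 - 16)*103 - 39214) = 16519*(-2*0*2/(-7)*103 - 39214) = 16519*(-2*0*(-⅐)*2*103 - 39214) = 16519*(0*103 - 39214) = 16519*(0 - 39214) = 16519*(-39214) = -647776066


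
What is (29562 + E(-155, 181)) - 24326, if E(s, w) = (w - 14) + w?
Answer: 5584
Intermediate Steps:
E(s, w) = -14 + 2*w (E(s, w) = (-14 + w) + w = -14 + 2*w)
(29562 + E(-155, 181)) - 24326 = (29562 + (-14 + 2*181)) - 24326 = (29562 + (-14 + 362)) - 24326 = (29562 + 348) - 24326 = 29910 - 24326 = 5584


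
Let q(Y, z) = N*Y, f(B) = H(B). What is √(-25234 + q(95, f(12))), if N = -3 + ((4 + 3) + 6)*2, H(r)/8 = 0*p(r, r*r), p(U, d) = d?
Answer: 3*I*√2561 ≈ 151.82*I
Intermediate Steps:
H(r) = 0 (H(r) = 8*(0*(r*r)) = 8*(0*r²) = 8*0 = 0)
N = 23 (N = -3 + (7 + 6)*2 = -3 + 13*2 = -3 + 26 = 23)
f(B) = 0
q(Y, z) = 23*Y
√(-25234 + q(95, f(12))) = √(-25234 + 23*95) = √(-25234 + 2185) = √(-23049) = 3*I*√2561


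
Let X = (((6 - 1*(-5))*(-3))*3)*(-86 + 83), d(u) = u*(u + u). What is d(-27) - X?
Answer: 1161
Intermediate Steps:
d(u) = 2*u² (d(u) = u*(2*u) = 2*u²)
X = 297 (X = (((6 + 5)*(-3))*3)*(-3) = ((11*(-3))*3)*(-3) = -33*3*(-3) = -99*(-3) = 297)
d(-27) - X = 2*(-27)² - 1*297 = 2*729 - 297 = 1458 - 297 = 1161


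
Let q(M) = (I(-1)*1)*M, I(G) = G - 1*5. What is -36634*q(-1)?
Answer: -219804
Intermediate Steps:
I(G) = -5 + G (I(G) = G - 5 = -5 + G)
q(M) = -6*M (q(M) = ((-5 - 1)*1)*M = (-6*1)*M = -6*M)
-36634*q(-1) = -(-219804)*(-1) = -36634*6 = -219804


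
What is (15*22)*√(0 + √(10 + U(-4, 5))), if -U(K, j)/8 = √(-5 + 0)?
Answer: 330*(10 - 8*I*√5)^(¼) ≈ 677.58 - 184.07*I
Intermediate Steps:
U(K, j) = -8*I*√5 (U(K, j) = -8*√(-5 + 0) = -8*I*√5)
(15*22)*√(0 + √(10 + U(-4, 5))) = (15*22)*√(0 + √(10 - 8*I*√5)) = 330*√(√(10 - 8*I*√5)) = 330*(10 - 8*I*√5)^(¼)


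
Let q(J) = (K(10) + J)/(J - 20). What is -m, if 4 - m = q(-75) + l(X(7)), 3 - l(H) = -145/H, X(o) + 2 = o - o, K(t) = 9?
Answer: -13833/190 ≈ -72.805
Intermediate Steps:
X(o) = -2 (X(o) = -2 + (o - o) = -2 + 0 = -2)
l(H) = 3 + 145/H (l(H) = 3 - (-145)/H = 3 + 145/H)
q(J) = (9 + J)/(-20 + J) (q(J) = (9 + J)/(J - 20) = (9 + J)/(-20 + J))
m = 13833/190 (m = 4 - ((9 - 75)/(-20 - 75) + (3 + 145/(-2))) = 4 - (-66/(-95) + (3 + 145*(-½))) = 4 - (-1/95*(-66) + (3 - 145/2)) = 4 - (66/95 - 139/2) = 4 - 1*(-13073/190) = 4 + 13073/190 = 13833/190 ≈ 72.805)
-m = -1*13833/190 = -13833/190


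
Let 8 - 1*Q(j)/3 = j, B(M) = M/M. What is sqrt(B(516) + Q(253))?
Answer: I*sqrt(734) ≈ 27.092*I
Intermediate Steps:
B(M) = 1
Q(j) = 24 - 3*j
sqrt(B(516) + Q(253)) = sqrt(1 + (24 - 3*253)) = sqrt(1 + (24 - 759)) = sqrt(1 - 735) = sqrt(-734) = I*sqrt(734)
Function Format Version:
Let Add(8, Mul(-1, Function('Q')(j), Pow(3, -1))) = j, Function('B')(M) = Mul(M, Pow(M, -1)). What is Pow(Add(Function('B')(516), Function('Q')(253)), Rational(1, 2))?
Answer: Mul(I, Pow(734, Rational(1, 2))) ≈ Mul(27.092, I)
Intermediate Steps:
Function('B')(M) = 1
Function('Q')(j) = Add(24, Mul(-3, j))
Pow(Add(Function('B')(516), Function('Q')(253)), Rational(1, 2)) = Pow(Add(1, Add(24, Mul(-3, 253))), Rational(1, 2)) = Pow(Add(1, Add(24, -759)), Rational(1, 2)) = Pow(Add(1, -735), Rational(1, 2)) = Pow(-734, Rational(1, 2)) = Mul(I, Pow(734, Rational(1, 2)))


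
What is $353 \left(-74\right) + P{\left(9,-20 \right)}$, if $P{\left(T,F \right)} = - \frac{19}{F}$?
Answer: $- \frac{522421}{20} \approx -26121.0$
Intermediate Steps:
$353 \left(-74\right) + P{\left(9,-20 \right)} = 353 \left(-74\right) - \frac{19}{-20} = -26122 - - \frac{19}{20} = -26122 + \frac{19}{20} = - \frac{522421}{20}$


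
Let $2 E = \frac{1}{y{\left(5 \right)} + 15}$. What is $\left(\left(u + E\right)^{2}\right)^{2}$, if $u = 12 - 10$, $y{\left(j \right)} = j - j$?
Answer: $\frac{13845841}{810000} \approx 17.094$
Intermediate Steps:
$y{\left(j \right)} = 0$
$E = \frac{1}{30}$ ($E = \frac{1}{2 \left(0 + 15\right)} = \frac{1}{2 \cdot 15} = \frac{1}{2} \cdot \frac{1}{15} = \frac{1}{30} \approx 0.033333$)
$u = 2$ ($u = 12 - 10 = 2$)
$\left(\left(u + E\right)^{2}\right)^{2} = \left(\left(2 + \frac{1}{30}\right)^{2}\right)^{2} = \left(\left(\frac{61}{30}\right)^{2}\right)^{2} = \left(\frac{3721}{900}\right)^{2} = \frac{13845841}{810000}$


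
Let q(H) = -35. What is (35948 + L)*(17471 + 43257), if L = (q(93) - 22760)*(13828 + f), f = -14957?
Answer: 1565051834184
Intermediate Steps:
L = 25735555 (L = (-35 - 22760)*(13828 - 14957) = -22795*(-1129) = 25735555)
(35948 + L)*(17471 + 43257) = (35948 + 25735555)*(17471 + 43257) = 25771503*60728 = 1565051834184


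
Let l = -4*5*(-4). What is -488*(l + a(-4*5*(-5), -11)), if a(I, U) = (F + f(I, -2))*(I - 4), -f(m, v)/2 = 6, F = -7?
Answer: 851072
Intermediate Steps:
f(m, v) = -12 (f(m, v) = -2*6 = -12)
a(I, U) = 76 - 19*I (a(I, U) = (-7 - 12)*(I - 4) = -19*(-4 + I) = 76 - 19*I)
l = 80 (l = -20*(-4) = 80)
-488*(l + a(-4*5*(-5), -11)) = -488*(80 + (76 - 19*(-4*5)*(-5))) = -488*(80 + (76 - (-380)*(-5))) = -488*(80 + (76 - 19*100)) = -488*(80 + (76 - 1900)) = -488*(80 - 1824) = -488*(-1744) = 851072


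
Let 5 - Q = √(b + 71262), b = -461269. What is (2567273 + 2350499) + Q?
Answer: 4917777 - I*√390007 ≈ 4.9178e+6 - 624.51*I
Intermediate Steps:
Q = 5 - I*√390007 (Q = 5 - √(-461269 + 71262) = 5 - √(-390007) = 5 - I*√390007 ≈ 5.0 - 624.51*I)
(2567273 + 2350499) + Q = (2567273 + 2350499) + (5 - I*√390007) = 4917772 + (5 - I*√390007) = 4917777 - I*√390007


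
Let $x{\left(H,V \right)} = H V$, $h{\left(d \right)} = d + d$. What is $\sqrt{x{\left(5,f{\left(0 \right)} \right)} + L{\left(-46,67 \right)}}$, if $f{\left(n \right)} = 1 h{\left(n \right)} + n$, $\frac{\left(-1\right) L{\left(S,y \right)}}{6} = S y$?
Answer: $2 \sqrt{4623} \approx 135.99$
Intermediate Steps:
$h{\left(d \right)} = 2 d$
$L{\left(S,y \right)} = - 6 S y$
$f{\left(n \right)} = 3 n$ ($f{\left(n \right)} = 1 \cdot 2 n + n = 2 n + n = 3 n$)
$\sqrt{x{\left(5,f{\left(0 \right)} \right)} + L{\left(-46,67 \right)}} = \sqrt{5 \cdot 3 \cdot 0 - \left(-276\right) 67} = \sqrt{5 \cdot 0 + 18492} = \sqrt{0 + 18492} = \sqrt{18492} = 2 \sqrt{4623}$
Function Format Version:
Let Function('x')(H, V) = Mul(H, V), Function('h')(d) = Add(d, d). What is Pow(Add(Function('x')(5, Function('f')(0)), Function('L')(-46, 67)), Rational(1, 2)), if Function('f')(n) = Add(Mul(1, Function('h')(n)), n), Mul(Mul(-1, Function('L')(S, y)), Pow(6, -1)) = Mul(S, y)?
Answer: Mul(2, Pow(4623, Rational(1, 2))) ≈ 135.99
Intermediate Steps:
Function('h')(d) = Mul(2, d)
Function('L')(S, y) = Mul(-6, S, y) (Function('L')(S, y) = Mul(-6, Mul(S, y)) = Mul(-6, S, y))
Function('f')(n) = Mul(3, n) (Function('f')(n) = Add(Mul(1, Mul(2, n)), n) = Add(Mul(2, n), n) = Mul(3, n))
Pow(Add(Function('x')(5, Function('f')(0)), Function('L')(-46, 67)), Rational(1, 2)) = Pow(Add(Mul(5, Mul(3, 0)), Mul(-6, -46, 67)), Rational(1, 2)) = Pow(Add(Mul(5, 0), 18492), Rational(1, 2)) = Pow(Add(0, 18492), Rational(1, 2)) = Pow(18492, Rational(1, 2)) = Mul(2, Pow(4623, Rational(1, 2)))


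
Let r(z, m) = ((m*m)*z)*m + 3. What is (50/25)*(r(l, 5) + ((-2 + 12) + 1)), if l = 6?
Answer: 1528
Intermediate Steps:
r(z, m) = 3 + z*m³ (r(z, m) = (m²*z)*m + 3 = (z*m²)*m + 3 = z*m³ + 3 = 3 + z*m³)
(50/25)*(r(l, 5) + ((-2 + 12) + 1)) = (50/25)*((3 + 6*5³) + ((-2 + 12) + 1)) = (50*(1/25))*((3 + 6*125) + (10 + 1)) = 2*((3 + 750) + 11) = 2*(753 + 11) = 2*764 = 1528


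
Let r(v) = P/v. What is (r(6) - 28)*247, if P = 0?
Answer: -6916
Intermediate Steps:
r(v) = 0 (r(v) = 0/v = 0)
(r(6) - 28)*247 = (0 - 28)*247 = -28*247 = -6916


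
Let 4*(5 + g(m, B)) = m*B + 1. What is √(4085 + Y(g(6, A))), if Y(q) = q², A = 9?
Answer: √66585/4 ≈ 64.510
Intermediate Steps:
g(m, B) = -19/4 + B*m/4 (g(m, B) = -5 + (m*B + 1)/4 = -5 + (B*m + 1)/4 = -5 + (1 + B*m)/4 = -5 + (¼ + B*m/4) = -19/4 + B*m/4)
√(4085 + Y(g(6, A))) = √(4085 + (-19/4 + (¼)*9*6)²) = √(4085 + (-19/4 + 27/2)²) = √(4085 + (35/4)²) = √(4085 + 1225/16) = √(66585/16) = √66585/4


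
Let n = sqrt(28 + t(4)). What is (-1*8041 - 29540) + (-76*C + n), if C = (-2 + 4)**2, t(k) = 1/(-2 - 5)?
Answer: -37885 + sqrt(1365)/7 ≈ -37880.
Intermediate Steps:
t(k) = -1/7 (t(k) = 1/(-7) = -1/7)
C = 4 (C = 2**2 = 4)
n = sqrt(1365)/7 (n = sqrt(28 - 1/7) = sqrt(195/7) = sqrt(1365)/7 ≈ 5.2780)
(-1*8041 - 29540) + (-76*C + n) = (-1*8041 - 29540) + (-76*4 + sqrt(1365)/7) = (-8041 - 29540) + (-304 + sqrt(1365)/7) = -37581 + (-304 + sqrt(1365)/7) = -37885 + sqrt(1365)/7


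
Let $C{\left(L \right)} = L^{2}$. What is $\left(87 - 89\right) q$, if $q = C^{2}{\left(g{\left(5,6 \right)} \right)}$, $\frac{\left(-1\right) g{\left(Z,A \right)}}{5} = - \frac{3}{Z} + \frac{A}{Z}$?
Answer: $-162$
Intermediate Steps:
$g{\left(Z,A \right)} = \frac{15}{Z} - \frac{5 A}{Z}$ ($g{\left(Z,A \right)} = - 5 \left(- \frac{3}{Z} + \frac{A}{Z}\right) = \frac{15}{Z} - \frac{5 A}{Z}$)
$q = 81$ ($q = \left(\left(\frac{5 \left(3 - 6\right)}{5}\right)^{2}\right)^{2} = \left(\left(5 \cdot \frac{1}{5} \left(3 - 6\right)\right)^{2}\right)^{2} = \left(\left(5 \cdot \frac{1}{5} \left(-3\right)\right)^{2}\right)^{2} = \left(\left(-3\right)^{2}\right)^{2} = 9^{2} = 81$)
$\left(87 - 89\right) q = \left(87 - 89\right) 81 = \left(-2\right) 81 = -162$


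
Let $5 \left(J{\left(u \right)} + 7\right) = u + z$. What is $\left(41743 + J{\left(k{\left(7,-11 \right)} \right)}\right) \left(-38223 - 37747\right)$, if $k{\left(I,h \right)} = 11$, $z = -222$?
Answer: $-3167477986$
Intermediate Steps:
$J{\left(u \right)} = - \frac{257}{5} + \frac{u}{5}$ ($J{\left(u \right)} = -7 + \frac{u - 222}{5} = -7 + \frac{-222 + u}{5} = -7 + \left(- \frac{222}{5} + \frac{u}{5}\right) = - \frac{257}{5} + \frac{u}{5}$)
$\left(41743 + J{\left(k{\left(7,-11 \right)} \right)}\right) \left(-38223 - 37747\right) = \left(41743 + \left(- \frac{257}{5} + \frac{1}{5} \cdot 11\right)\right) \left(-38223 - 37747\right) = \left(41743 + \left(- \frac{257}{5} + \frac{11}{5}\right)\right) \left(-75970\right) = \left(41743 - \frac{246}{5}\right) \left(-75970\right) = \frac{208469}{5} \left(-75970\right) = -3167477986$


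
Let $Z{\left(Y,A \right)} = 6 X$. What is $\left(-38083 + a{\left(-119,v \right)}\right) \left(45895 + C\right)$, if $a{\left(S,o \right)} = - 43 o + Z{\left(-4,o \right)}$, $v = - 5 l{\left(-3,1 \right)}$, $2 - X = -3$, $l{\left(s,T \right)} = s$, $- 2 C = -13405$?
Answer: $-2035418055$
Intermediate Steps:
$C = \frac{13405}{2}$ ($C = \left(- \frac{1}{2}\right) \left(-13405\right) = \frac{13405}{2} \approx 6702.5$)
$X = 5$ ($X = 2 - -3 = 2 + 3 = 5$)
$Z{\left(Y,A \right)} = 30$ ($Z{\left(Y,A \right)} = 6 \cdot 5 = 30$)
$v = 15$ ($v = \left(-5\right) \left(-3\right) = 15$)
$a{\left(S,o \right)} = 30 - 43 o$ ($a{\left(S,o \right)} = - 43 o + 30 = 30 - 43 o$)
$\left(-38083 + a{\left(-119,v \right)}\right) \left(45895 + C\right) = \left(-38083 + \left(30 - 645\right)\right) \left(45895 + \frac{13405}{2}\right) = \left(-38083 + \left(30 - 645\right)\right) \frac{105195}{2} = \left(-38083 - 615\right) \frac{105195}{2} = \left(-38698\right) \frac{105195}{2} = -2035418055$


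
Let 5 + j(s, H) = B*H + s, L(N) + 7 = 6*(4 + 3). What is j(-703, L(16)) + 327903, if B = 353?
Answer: 339550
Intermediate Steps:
L(N) = 35 (L(N) = -7 + 6*(4 + 3) = -7 + 6*7 = -7 + 42 = 35)
j(s, H) = -5 + s + 353*H (j(s, H) = -5 + (353*H + s) = -5 + (s + 353*H) = -5 + s + 353*H)
j(-703, L(16)) + 327903 = (-5 - 703 + 353*35) + 327903 = (-5 - 703 + 12355) + 327903 = 11647 + 327903 = 339550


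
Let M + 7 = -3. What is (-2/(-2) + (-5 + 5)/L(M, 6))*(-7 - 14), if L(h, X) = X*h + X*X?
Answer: -21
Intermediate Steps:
M = -10 (M = -7 - 3 = -10)
L(h, X) = X**2 + X*h (L(h, X) = X*h + X**2 = X**2 + X*h)
(-2/(-2) + (-5 + 5)/L(M, 6))*(-7 - 14) = (-2/(-2) + (-5 + 5)/((6*(6 - 10))))*(-7 - 14) = (-2*(-1/2) + 0/((6*(-4))))*(-21) = (1 + 0/(-24))*(-21) = (1 + 0*(-1/24))*(-21) = (1 + 0)*(-21) = 1*(-21) = -21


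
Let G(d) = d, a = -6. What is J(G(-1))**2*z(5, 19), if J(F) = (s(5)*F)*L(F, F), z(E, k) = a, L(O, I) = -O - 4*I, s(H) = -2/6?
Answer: -50/3 ≈ -16.667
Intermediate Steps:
s(H) = -1/3 (s(H) = -2*1/6 = -1/3)
z(E, k) = -6
J(F) = 5*F**2/3 (J(F) = (-F/3)*(-F - 4*F) = (-F/3)*(-5*F) = 5*F**2/3)
J(G(-1))**2*z(5, 19) = ((5/3)*(-1)**2)**2*(-6) = ((5/3)*1)**2*(-6) = (5/3)**2*(-6) = (25/9)*(-6) = -50/3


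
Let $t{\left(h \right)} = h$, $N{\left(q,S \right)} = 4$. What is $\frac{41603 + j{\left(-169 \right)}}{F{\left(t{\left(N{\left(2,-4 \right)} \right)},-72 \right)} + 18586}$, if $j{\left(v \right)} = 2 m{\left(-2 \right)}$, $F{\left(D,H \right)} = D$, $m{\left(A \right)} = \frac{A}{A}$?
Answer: $\frac{8321}{3718} \approx 2.238$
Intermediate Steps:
$m{\left(A \right)} = 1$
$j{\left(v \right)} = 2$ ($j{\left(v \right)} = 2 \cdot 1 = 2$)
$\frac{41603 + j{\left(-169 \right)}}{F{\left(t{\left(N{\left(2,-4 \right)} \right)},-72 \right)} + 18586} = \frac{41603 + 2}{4 + 18586} = \frac{41605}{18590} = 41605 \cdot \frac{1}{18590} = \frac{8321}{3718}$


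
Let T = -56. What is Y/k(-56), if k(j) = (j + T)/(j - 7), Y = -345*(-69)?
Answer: 214245/16 ≈ 13390.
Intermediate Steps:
Y = 23805
k(j) = (-56 + j)/(-7 + j) (k(j) = (j - 56)/(j - 7) = (-56 + j)/(-7 + j))
Y/k(-56) = 23805/(((-56 - 56)/(-7 - 56))) = 23805/((-112/(-63))) = 23805/((-1/63*(-112))) = 23805/(16/9) = 23805*(9/16) = 214245/16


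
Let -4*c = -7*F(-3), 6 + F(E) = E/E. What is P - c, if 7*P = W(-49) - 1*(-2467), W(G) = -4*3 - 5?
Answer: 1435/4 ≈ 358.75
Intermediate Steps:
W(G) = -17 (W(G) = -12 - 5 = -17)
F(E) = -5 (F(E) = -6 + E/E = -6 + 1 = -5)
c = -35/4 (c = -(-7)*(-5)/4 = -1/4*35 = -35/4 ≈ -8.7500)
P = 350 (P = (-17 - 1*(-2467))/7 = (-17 + 2467)/7 = (1/7)*2450 = 350)
P - c = 350 - 1*(-35/4) = 350 + 35/4 = 1435/4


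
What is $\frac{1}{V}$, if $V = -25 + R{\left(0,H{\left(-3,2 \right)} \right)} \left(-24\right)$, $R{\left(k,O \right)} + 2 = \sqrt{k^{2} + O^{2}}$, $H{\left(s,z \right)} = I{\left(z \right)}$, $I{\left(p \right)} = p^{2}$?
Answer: $- \frac{1}{73} \approx -0.013699$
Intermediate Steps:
$H{\left(s,z \right)} = z^{2}$
$R{\left(k,O \right)} = -2 + \sqrt{O^{2} + k^{2}}$ ($R{\left(k,O \right)} = -2 + \sqrt{k^{2} + O^{2}} = -2 + \sqrt{O^{2} + k^{2}}$)
$V = -73$ ($V = -25 + \left(-2 + \sqrt{\left(2^{2}\right)^{2} + 0^{2}}\right) \left(-24\right) = -25 + \left(-2 + \sqrt{4^{2} + 0}\right) \left(-24\right) = -25 + \left(-2 + \sqrt{16 + 0}\right) \left(-24\right) = -25 + \left(-2 + \sqrt{16}\right) \left(-24\right) = -25 + \left(-2 + 4\right) \left(-24\right) = -25 + 2 \left(-24\right) = -25 - 48 = -73$)
$\frac{1}{V} = \frac{1}{-73} = - \frac{1}{73}$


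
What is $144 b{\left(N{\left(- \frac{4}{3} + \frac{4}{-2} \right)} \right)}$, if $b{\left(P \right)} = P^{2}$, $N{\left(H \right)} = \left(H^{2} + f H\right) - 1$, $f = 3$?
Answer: $\frac{16}{9} \approx 1.7778$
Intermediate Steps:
$N{\left(H \right)} = -1 + H^{2} + 3 H$ ($N{\left(H \right)} = \left(H^{2} + 3 H\right) - 1 = -1 + H^{2} + 3 H$)
$144 b{\left(N{\left(- \frac{4}{3} + \frac{4}{-2} \right)} \right)} = 144 \left(-1 + \left(- \frac{4}{3} + \frac{4}{-2}\right)^{2} + 3 \left(- \frac{4}{3} + \frac{4}{-2}\right)\right)^{2} = 144 \left(-1 + \left(\left(-4\right) \frac{1}{3} + 4 \left(- \frac{1}{2}\right)\right)^{2} + 3 \left(\left(-4\right) \frac{1}{3} + 4 \left(- \frac{1}{2}\right)\right)\right)^{2} = 144 \left(-1 + \left(- \frac{4}{3} - 2\right)^{2} + 3 \left(- \frac{4}{3} - 2\right)\right)^{2} = 144 \left(-1 + \left(- \frac{10}{3}\right)^{2} + 3 \left(- \frac{10}{3}\right)\right)^{2} = 144 \left(-1 + \frac{100}{9} - 10\right)^{2} = \frac{144}{81} = 144 \cdot \frac{1}{81} = \frac{16}{9}$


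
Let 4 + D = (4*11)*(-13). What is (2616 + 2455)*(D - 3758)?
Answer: -21977714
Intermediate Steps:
D = -576 (D = -4 + (4*11)*(-13) = -4 + 44*(-13) = -4 - 572 = -576)
(2616 + 2455)*(D - 3758) = (2616 + 2455)*(-576 - 3758) = 5071*(-4334) = -21977714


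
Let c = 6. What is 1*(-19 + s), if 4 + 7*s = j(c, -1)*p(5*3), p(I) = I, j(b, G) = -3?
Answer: -26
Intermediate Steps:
s = -7 (s = -4/7 + (-15*3)/7 = -4/7 + (-3*15)/7 = -4/7 + (1/7)*(-45) = -4/7 - 45/7 = -7)
1*(-19 + s) = 1*(-19 - 7) = 1*(-26) = -26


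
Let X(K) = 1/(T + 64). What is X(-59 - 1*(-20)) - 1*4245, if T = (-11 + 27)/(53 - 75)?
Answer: -2954509/696 ≈ -4245.0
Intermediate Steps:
T = -8/11 (T = 16/(-22) = 16*(-1/22) = -8/11 ≈ -0.72727)
X(K) = 11/696 (X(K) = 1/(-8/11 + 64) = 1/(696/11) = 11/696)
X(-59 - 1*(-20)) - 1*4245 = 11/696 - 1*4245 = 11/696 - 4245 = -2954509/696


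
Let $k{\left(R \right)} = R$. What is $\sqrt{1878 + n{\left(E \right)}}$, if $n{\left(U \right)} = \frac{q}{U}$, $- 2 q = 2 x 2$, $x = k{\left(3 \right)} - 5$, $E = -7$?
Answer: $\frac{\sqrt{91994}}{7} \approx 43.329$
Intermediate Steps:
$x = -2$ ($x = 3 - 5 = -2$)
$q = 4$ ($q = - \frac{2 \left(-2\right) 2}{2} = - \frac{\left(-4\right) 2}{2} = \left(- \frac{1}{2}\right) \left(-8\right) = 4$)
$n{\left(U \right)} = \frac{4}{U}$
$\sqrt{1878 + n{\left(E \right)}} = \sqrt{1878 + \frac{4}{-7}} = \sqrt{1878 + 4 \left(- \frac{1}{7}\right)} = \sqrt{1878 - \frac{4}{7}} = \sqrt{\frac{13142}{7}} = \frac{\sqrt{91994}}{7}$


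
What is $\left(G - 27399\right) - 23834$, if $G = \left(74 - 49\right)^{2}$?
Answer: $-50608$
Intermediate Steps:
$G = 625$ ($G = 25^{2} = 625$)
$\left(G - 27399\right) - 23834 = \left(625 - 27399\right) - 23834 = -26774 - 23834 = -50608$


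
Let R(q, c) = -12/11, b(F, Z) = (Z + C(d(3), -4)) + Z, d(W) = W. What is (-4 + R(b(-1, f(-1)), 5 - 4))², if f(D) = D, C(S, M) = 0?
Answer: 3136/121 ≈ 25.917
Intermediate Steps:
b(F, Z) = 2*Z (b(F, Z) = (Z + 0) + Z = Z + Z = 2*Z)
R(q, c) = -12/11 (R(q, c) = -12*1/11 = -12/11)
(-4 + R(b(-1, f(-1)), 5 - 4))² = (-4 - 12/11)² = (-56/11)² = 3136/121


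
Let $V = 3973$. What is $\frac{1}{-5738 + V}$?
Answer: $- \frac{1}{1765} \approx -0.00056657$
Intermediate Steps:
$\frac{1}{-5738 + V} = \frac{1}{-5738 + 3973} = \frac{1}{-1765} = - \frac{1}{1765}$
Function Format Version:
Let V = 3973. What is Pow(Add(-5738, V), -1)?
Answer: Rational(-1, 1765) ≈ -0.00056657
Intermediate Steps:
Pow(Add(-5738, V), -1) = Pow(Add(-5738, 3973), -1) = Pow(-1765, -1) = Rational(-1, 1765)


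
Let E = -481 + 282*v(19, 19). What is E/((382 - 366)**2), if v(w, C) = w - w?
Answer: -481/256 ≈ -1.8789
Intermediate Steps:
v(w, C) = 0
E = -481 (E = -481 + 282*0 = -481 + 0 = -481)
E/((382 - 366)**2) = -481/(382 - 366)**2 = -481/(16**2) = -481/256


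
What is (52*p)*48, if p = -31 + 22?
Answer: -22464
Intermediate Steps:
p = -9
(52*p)*48 = (52*(-9))*48 = -468*48 = -22464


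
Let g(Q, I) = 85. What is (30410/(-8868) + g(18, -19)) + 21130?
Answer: 94052105/4434 ≈ 21212.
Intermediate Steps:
(30410/(-8868) + g(18, -19)) + 21130 = (30410/(-8868) + 85) + 21130 = (30410*(-1/8868) + 85) + 21130 = (-15205/4434 + 85) + 21130 = 361685/4434 + 21130 = 94052105/4434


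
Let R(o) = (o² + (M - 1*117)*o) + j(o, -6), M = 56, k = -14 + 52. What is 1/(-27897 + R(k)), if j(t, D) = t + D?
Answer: -1/28739 ≈ -3.4796e-5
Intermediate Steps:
j(t, D) = D + t
k = 38
R(o) = -6 + o² - 60*o (R(o) = (o² + (56 - 1*117)*o) + (-6 + o) = (o² + (56 - 117)*o) + (-6 + o) = (o² - 61*o) + (-6 + o) = -6 + o² - 60*o)
1/(-27897 + R(k)) = 1/(-27897 + (-6 + 38² - 60*38)) = 1/(-27897 + (-6 + 1444 - 2280)) = 1/(-27897 - 842) = 1/(-28739) = -1/28739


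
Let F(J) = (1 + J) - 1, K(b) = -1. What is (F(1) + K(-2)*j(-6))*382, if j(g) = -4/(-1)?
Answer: -1146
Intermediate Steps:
F(J) = J
j(g) = 4 (j(g) = -4*(-1) = 4)
(F(1) + K(-2)*j(-6))*382 = (1 - 1*4)*382 = (1 - 4)*382 = -3*382 = -1146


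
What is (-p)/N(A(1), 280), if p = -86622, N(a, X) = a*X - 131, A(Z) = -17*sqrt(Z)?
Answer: -86622/4891 ≈ -17.710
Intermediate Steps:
N(a, X) = -131 + X*a (N(a, X) = X*a - 131 = -131 + X*a)
(-p)/N(A(1), 280) = (-1*(-86622))/(-131 + 280*(-17*sqrt(1))) = 86622/(-131 + 280*(-17*1)) = 86622/(-131 + 280*(-17)) = 86622/(-131 - 4760) = 86622/(-4891) = 86622*(-1/4891) = -86622/4891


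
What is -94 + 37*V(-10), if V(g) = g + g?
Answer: -834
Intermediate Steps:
V(g) = 2*g
-94 + 37*V(-10) = -94 + 37*(2*(-10)) = -94 + 37*(-20) = -94 - 740 = -834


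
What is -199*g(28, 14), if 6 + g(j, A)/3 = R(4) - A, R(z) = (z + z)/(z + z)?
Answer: 11343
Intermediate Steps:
R(z) = 1 (R(z) = (2*z)/((2*z)) = (2*z)*(1/(2*z)) = 1)
g(j, A) = -15 - 3*A (g(j, A) = -18 + 3*(1 - A) = -18 + (3 - 3*A) = -15 - 3*A)
-199*g(28, 14) = -199*(-15 - 3*14) = -199*(-15 - 42) = -199*(-57) = 11343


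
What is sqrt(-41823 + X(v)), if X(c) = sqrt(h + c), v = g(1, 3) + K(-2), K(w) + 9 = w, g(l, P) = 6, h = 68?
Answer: sqrt(-41823 + 3*sqrt(7)) ≈ 204.49*I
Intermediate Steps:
K(w) = -9 + w
v = -5 (v = 6 + (-9 - 2) = 6 - 11 = -5)
X(c) = sqrt(68 + c)
sqrt(-41823 + X(v)) = sqrt(-41823 + sqrt(68 - 5)) = sqrt(-41823 + sqrt(63)) = sqrt(-41823 + 3*sqrt(7))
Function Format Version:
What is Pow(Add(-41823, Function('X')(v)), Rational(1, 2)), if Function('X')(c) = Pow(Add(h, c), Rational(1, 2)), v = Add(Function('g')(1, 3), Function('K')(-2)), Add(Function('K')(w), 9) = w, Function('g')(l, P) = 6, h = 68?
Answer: Pow(Add(-41823, Mul(3, Pow(7, Rational(1, 2)))), Rational(1, 2)) ≈ Mul(204.49, I)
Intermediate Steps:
Function('K')(w) = Add(-9, w)
v = -5 (v = Add(6, Add(-9, -2)) = Add(6, -11) = -5)
Function('X')(c) = Pow(Add(68, c), Rational(1, 2))
Pow(Add(-41823, Function('X')(v)), Rational(1, 2)) = Pow(Add(-41823, Pow(Add(68, -5), Rational(1, 2))), Rational(1, 2)) = Pow(Add(-41823, Pow(63, Rational(1, 2))), Rational(1, 2)) = Pow(Add(-41823, Mul(3, Pow(7, Rational(1, 2)))), Rational(1, 2))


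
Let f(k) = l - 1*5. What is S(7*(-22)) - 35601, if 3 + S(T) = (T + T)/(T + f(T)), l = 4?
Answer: -5518312/155 ≈ -35602.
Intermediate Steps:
f(k) = -1 (f(k) = 4 - 1*5 = 4 - 5 = -1)
S(T) = -3 + 2*T/(-1 + T) (S(T) = -3 + (T + T)/(T - 1) = -3 + (2*T)/(-1 + T) = -3 + 2*T/(-1 + T))
S(7*(-22)) - 35601 = (3 - 7*(-22))/(-1 + 7*(-22)) - 35601 = (3 - 1*(-154))/(-1 - 154) - 35601 = (3 + 154)/(-155) - 35601 = -1/155*157 - 35601 = -157/155 - 35601 = -5518312/155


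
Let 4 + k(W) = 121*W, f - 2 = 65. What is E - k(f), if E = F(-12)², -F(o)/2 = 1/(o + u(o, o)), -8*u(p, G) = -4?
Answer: -4286471/529 ≈ -8103.0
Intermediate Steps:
u(p, G) = ½ (u(p, G) = -⅛*(-4) = ½)
F(o) = -2/(½ + o) (F(o) = -2/(o + ½) = -2/(½ + o))
f = 67 (f = 2 + 65 = 67)
k(W) = -4 + 121*W
E = 16/529 (E = (-4/(1 + 2*(-12)))² = (-4/(1 - 24))² = (-4/(-23))² = (-4*(-1/23))² = (4/23)² = 16/529 ≈ 0.030246)
E - k(f) = 16/529 - (-4 + 121*67) = 16/529 - (-4 + 8107) = 16/529 - 1*8103 = 16/529 - 8103 = -4286471/529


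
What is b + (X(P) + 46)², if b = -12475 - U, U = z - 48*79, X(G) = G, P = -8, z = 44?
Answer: -7283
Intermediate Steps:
U = -3748 (U = 44 - 48*79 = 44 - 3792 = -3748)
b = -8727 (b = -12475 - 1*(-3748) = -12475 + 3748 = -8727)
b + (X(P) + 46)² = -8727 + (-8 + 46)² = -8727 + 38² = -8727 + 1444 = -7283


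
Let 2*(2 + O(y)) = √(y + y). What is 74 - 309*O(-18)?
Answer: 692 - 927*I ≈ 692.0 - 927.0*I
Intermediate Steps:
O(y) = -2 + √2*√y/2 (O(y) = -2 + √(y + y)/2 = -2 + √(2*y)/2 = -2 + (√2*√y)/2 = -2 + √2*√y/2)
74 - 309*O(-18) = 74 - 309*(-2 + √2*√(-18)/2) = 74 - 309*(-2 + √2*(3*I*√2)/2) = 74 - 309*(-2 + 3*I) = 74 + (618 - 927*I) = 692 - 927*I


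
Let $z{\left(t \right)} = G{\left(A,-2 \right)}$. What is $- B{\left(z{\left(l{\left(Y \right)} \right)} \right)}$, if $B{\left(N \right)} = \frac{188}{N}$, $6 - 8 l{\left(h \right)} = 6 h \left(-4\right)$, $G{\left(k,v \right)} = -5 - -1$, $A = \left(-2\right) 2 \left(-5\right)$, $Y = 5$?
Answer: $47$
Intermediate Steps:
$A = 20$ ($A = \left(-4\right) \left(-5\right) = 20$)
$G{\left(k,v \right)} = -4$ ($G{\left(k,v \right)} = -5 + 1 = -4$)
$l{\left(h \right)} = \frac{3}{4} + 3 h$ ($l{\left(h \right)} = \frac{3}{4} - \frac{6 h \left(-4\right)}{8} = \frac{3}{4} - \frac{\left(-24\right) h}{8} = \frac{3}{4} + 3 h$)
$z{\left(t \right)} = -4$
$- B{\left(z{\left(l{\left(Y \right)} \right)} \right)} = - \frac{188}{-4} = - \frac{188 \left(-1\right)}{4} = \left(-1\right) \left(-47\right) = 47$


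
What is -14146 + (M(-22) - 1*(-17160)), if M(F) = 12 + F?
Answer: 3004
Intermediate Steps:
-14146 + (M(-22) - 1*(-17160)) = -14146 + ((12 - 22) - 1*(-17160)) = -14146 + (-10 + 17160) = -14146 + 17150 = 3004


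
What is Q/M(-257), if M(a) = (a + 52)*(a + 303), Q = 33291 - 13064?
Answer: -20227/9430 ≈ -2.1450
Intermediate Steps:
Q = 20227
M(a) = (52 + a)*(303 + a)
Q/M(-257) = 20227/(15756 + (-257)² + 355*(-257)) = 20227/(15756 + 66049 - 91235) = 20227/(-9430) = 20227*(-1/9430) = -20227/9430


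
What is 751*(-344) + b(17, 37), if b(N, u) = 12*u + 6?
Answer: -257894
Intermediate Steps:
b(N, u) = 6 + 12*u
751*(-344) + b(17, 37) = 751*(-344) + (6 + 12*37) = -258344 + (6 + 444) = -258344 + 450 = -257894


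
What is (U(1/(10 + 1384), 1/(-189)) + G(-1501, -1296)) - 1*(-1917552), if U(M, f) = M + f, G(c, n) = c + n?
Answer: 504472839625/263466 ≈ 1.9148e+6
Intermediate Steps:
(U(1/(10 + 1384), 1/(-189)) + G(-1501, -1296)) - 1*(-1917552) = ((1/(10 + 1384) + 1/(-189)) + (-1501 - 1296)) - 1*(-1917552) = ((1/1394 - 1/189) - 2797) + 1917552 = (-1205/263466 - 2797) + 1917552 = -736915607/263466 + 1917552 = 504472839625/263466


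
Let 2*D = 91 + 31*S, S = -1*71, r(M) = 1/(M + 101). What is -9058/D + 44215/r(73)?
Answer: 8116556608/1055 ≈ 7.6934e+6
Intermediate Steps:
r(M) = 1/(101 + M)
S = -71
D = -1055 (D = (91 + 31*(-71))/2 = (91 - 2201)/2 = (1/2)*(-2110) = -1055)
-9058/D + 44215/r(73) = -9058/(-1055) + 44215/(1/(101 + 73)) = -9058*(-1/1055) + 44215/(1/174) = 9058/1055 + 44215/(1/174) = 9058/1055 + 44215*174 = 9058/1055 + 7693410 = 8116556608/1055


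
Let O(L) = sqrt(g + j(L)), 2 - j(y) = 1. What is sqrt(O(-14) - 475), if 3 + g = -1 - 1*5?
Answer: sqrt(-475 + 2*I*sqrt(2)) ≈ 0.06489 + 21.795*I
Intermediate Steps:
g = -9 (g = -3 + (-1 - 1*5) = -3 + (-1 - 5) = -3 - 6 = -9)
j(y) = 1 (j(y) = 2 - 1*1 = 2 - 1 = 1)
O(L) = 2*I*sqrt(2) (O(L) = sqrt(-9 + 1) = sqrt(-8) = 2*I*sqrt(2))
sqrt(O(-14) - 475) = sqrt(2*I*sqrt(2) - 475) = sqrt(-475 + 2*I*sqrt(2))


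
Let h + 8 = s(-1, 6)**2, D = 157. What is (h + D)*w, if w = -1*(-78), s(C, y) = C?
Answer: 11700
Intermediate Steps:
h = -7 (h = -8 + (-1)**2 = -8 + 1 = -7)
w = 78
(h + D)*w = (-7 + 157)*78 = 150*78 = 11700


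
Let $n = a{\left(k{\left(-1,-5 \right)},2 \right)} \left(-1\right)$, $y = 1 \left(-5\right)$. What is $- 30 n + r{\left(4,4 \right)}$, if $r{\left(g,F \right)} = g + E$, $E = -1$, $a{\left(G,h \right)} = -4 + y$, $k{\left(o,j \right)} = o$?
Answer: $-267$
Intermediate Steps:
$y = -5$
$a{\left(G,h \right)} = -9$ ($a{\left(G,h \right)} = -4 - 5 = -9$)
$n = 9$ ($n = \left(-9\right) \left(-1\right) = 9$)
$r{\left(g,F \right)} = -1 + g$ ($r{\left(g,F \right)} = g - 1 = -1 + g$)
$- 30 n + r{\left(4,4 \right)} = \left(-30\right) 9 + \left(-1 + 4\right) = -270 + 3 = -267$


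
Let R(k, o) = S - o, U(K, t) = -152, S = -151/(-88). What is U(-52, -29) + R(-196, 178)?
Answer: -28889/88 ≈ -328.28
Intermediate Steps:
S = 151/88 (S = -151*(-1/88) = 151/88 ≈ 1.7159)
R(k, o) = 151/88 - o
U(-52, -29) + R(-196, 178) = -152 + (151/88 - 1*178) = -152 + (151/88 - 178) = -152 - 15513/88 = -28889/88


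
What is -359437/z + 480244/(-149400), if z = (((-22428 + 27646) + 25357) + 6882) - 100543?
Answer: 1462700926/589065525 ≈ 2.4831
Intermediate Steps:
z = -63086 (z = ((5218 + 25357) + 6882) - 100543 = (30575 + 6882) - 100543 = 37457 - 100543 = -63086)
-359437/z + 480244/(-149400) = -359437/(-63086) + 480244/(-149400) = -359437*(-1/63086) + 480244*(-1/149400) = 359437/63086 - 120061/37350 = 1462700926/589065525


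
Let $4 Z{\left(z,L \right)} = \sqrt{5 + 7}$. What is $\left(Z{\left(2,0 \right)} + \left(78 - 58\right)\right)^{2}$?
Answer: $\frac{\left(40 + \sqrt{3}\right)^{2}}{4} \approx 435.39$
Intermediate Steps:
$Z{\left(z,L \right)} = \frac{\sqrt{3}}{2}$ ($Z{\left(z,L \right)} = \frac{\sqrt{5 + 7}}{4} = \frac{\sqrt{12}}{4} = \frac{2 \sqrt{3}}{4} = \frac{\sqrt{3}}{2}$)
$\left(Z{\left(2,0 \right)} + \left(78 - 58\right)\right)^{2} = \left(\frac{\sqrt{3}}{2} + \left(78 - 58\right)\right)^{2} = \left(\frac{\sqrt{3}}{2} + 20\right)^{2} = \left(20 + \frac{\sqrt{3}}{2}\right)^{2}$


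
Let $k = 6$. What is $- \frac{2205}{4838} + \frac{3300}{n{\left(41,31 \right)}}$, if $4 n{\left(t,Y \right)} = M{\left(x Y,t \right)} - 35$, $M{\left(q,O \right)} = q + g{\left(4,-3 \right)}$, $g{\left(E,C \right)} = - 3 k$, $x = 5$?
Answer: $\frac{10606115}{82246} \approx 128.96$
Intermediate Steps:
$g{\left(E,C \right)} = -18$ ($g{\left(E,C \right)} = \left(-3\right) 6 = -18$)
$M{\left(q,O \right)} = -18 + q$ ($M{\left(q,O \right)} = q - 18 = -18 + q$)
$n{\left(t,Y \right)} = - \frac{53}{4} + \frac{5 Y}{4}$ ($n{\left(t,Y \right)} = \frac{\left(-18 + 5 Y\right) - 35}{4} = \frac{-53 + 5 Y}{4} = - \frac{53}{4} + \frac{5 Y}{4}$)
$- \frac{2205}{4838} + \frac{3300}{n{\left(41,31 \right)}} = - \frac{2205}{4838} + \frac{3300}{- \frac{53}{4} + \frac{5}{4} \cdot 31} = \left(-2205\right) \frac{1}{4838} + \frac{3300}{- \frac{53}{4} + \frac{155}{4}} = - \frac{2205}{4838} + \frac{3300}{\frac{51}{2}} = - \frac{2205}{4838} + 3300 \cdot \frac{2}{51} = - \frac{2205}{4838} + \frac{2200}{17} = \frac{10606115}{82246}$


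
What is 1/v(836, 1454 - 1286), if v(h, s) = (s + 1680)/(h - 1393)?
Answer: -557/1848 ≈ -0.30141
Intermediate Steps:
v(h, s) = (1680 + s)/(-1393 + h)
1/v(836, 1454 - 1286) = 1/((1680 + (1454 - 1286))/(-1393 + 836)) = 1/((1680 + 168)/(-557)) = 1/(-1/557*1848) = 1/(-1848/557) = -557/1848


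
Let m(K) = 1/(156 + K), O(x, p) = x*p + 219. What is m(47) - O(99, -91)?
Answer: 1784371/203 ≈ 8790.0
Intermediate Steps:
O(x, p) = 219 + p*x (O(x, p) = p*x + 219 = 219 + p*x)
m(47) - O(99, -91) = 1/(156 + 47) - (219 - 91*99) = 1/203 - (219 - 9009) = 1/203 - 1*(-8790) = 1/203 + 8790 = 1784371/203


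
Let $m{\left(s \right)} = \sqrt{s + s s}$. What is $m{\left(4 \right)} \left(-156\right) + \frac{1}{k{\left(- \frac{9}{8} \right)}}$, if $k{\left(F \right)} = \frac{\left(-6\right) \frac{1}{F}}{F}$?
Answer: $- \frac{27}{128} - 312 \sqrt{5} \approx -697.86$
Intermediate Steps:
$k{\left(F \right)} = - \frac{6}{F^{2}}$
$m{\left(s \right)} = \sqrt{s + s^{2}}$
$m{\left(4 \right)} \left(-156\right) + \frac{1}{k{\left(- \frac{9}{8} \right)}} = \sqrt{4 \left(1 + 4\right)} \left(-156\right) + \frac{1}{\left(-6\right) \frac{1}{\frac{81}{64}}} = \sqrt{4 \cdot 5} \left(-156\right) + \frac{1}{\left(-6\right) \frac{1}{\frac{81}{64}}} = \sqrt{20} \left(-156\right) + \frac{1}{\left(-6\right) \frac{1}{\frac{81}{64}}} = 2 \sqrt{5} \left(-156\right) + \frac{1}{\left(-6\right) \frac{64}{81}} = - 312 \sqrt{5} + \frac{1}{- \frac{128}{27}} = - 312 \sqrt{5} - \frac{27}{128} = - \frac{27}{128} - 312 \sqrt{5}$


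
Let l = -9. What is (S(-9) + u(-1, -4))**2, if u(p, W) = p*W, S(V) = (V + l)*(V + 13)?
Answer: 4624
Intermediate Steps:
S(V) = (-9 + V)*(13 + V) (S(V) = (V - 9)*(V + 13) = (-9 + V)*(13 + V))
u(p, W) = W*p
(S(-9) + u(-1, -4))**2 = ((-117 + (-9)**2 + 4*(-9)) - 4*(-1))**2 = ((-117 + 81 - 36) + 4)**2 = (-72 + 4)**2 = (-68)**2 = 4624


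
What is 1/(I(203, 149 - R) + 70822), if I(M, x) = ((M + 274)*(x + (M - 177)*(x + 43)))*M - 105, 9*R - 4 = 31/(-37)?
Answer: 37/18387531175 ≈ 2.0122e-9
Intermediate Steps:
R = 13/37 (R = 4/9 + (31/(-37))/9 = 4/9 + (31*(-1/37))/9 = 4/9 + (1/9)*(-31/37) = 4/9 - 31/333 = 13/37 ≈ 0.35135)
I(M, x) = -105 + M*(274 + M)*(x + (-177 + M)*(43 + x)) (I(M, x) = ((274 + M)*(x + (-177 + M)*(43 + x)))*M - 105 = M*(274 + M)*(x + (-177 + M)*(43 + x)) - 105 = -105 + M*(274 + M)*(x + (-177 + M)*(43 + x)))
1/(I(203, 149 - R) + 70822) = 1/((-105 - 2085414*203 + 43*203**3 + 4171*203**2 + (149 - 1*13/37)*203**3 - 48224*203*(149 - 1*13/37) + 98*(149 - 1*13/37)*203**2) + 70822) = 1/((-105 - 423339042 + 43*8365427 + 4171*41209 + (149 - 13/37)*8365427 - 48224*203*(149 - 13/37) + 98*(149 - 13/37)*41209) + 70822) = 1/((-105 - 423339042 + 359713361 + 171882739 + (5500/37)*8365427 - 48224*203*5500/37 + 98*(5500/37)*41209) + 70822) = 1/((-105 - 423339042 + 359713361 + 171882739 + 46009848500/37 - 53842096000/37 + 22211651000/37) + 70822) = 1/(18384910761/37 + 70822) = 1/(18387531175/37) = 37/18387531175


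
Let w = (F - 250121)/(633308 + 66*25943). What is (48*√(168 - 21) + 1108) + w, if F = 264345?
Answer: 185634228/167539 + 336*√3 ≈ 1690.0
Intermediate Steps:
w = 1016/167539 (w = (264345 - 250121)/(633308 + 66*25943) = 14224/(633308 + 1712238) = 14224/2345546 = 14224*(1/2345546) = 1016/167539 ≈ 0.0060643)
(48*√(168 - 21) + 1108) + w = (48*√(168 - 21) + 1108) + 1016/167539 = (48*√147 + 1108) + 1016/167539 = (48*(7*√3) + 1108) + 1016/167539 = (336*√3 + 1108) + 1016/167539 = (1108 + 336*√3) + 1016/167539 = 185634228/167539 + 336*√3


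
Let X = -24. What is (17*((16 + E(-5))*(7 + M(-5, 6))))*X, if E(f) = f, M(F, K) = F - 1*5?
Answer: 13464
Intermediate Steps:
M(F, K) = -5 + F (M(F, K) = F - 5 = -5 + F)
(17*((16 + E(-5))*(7 + M(-5, 6))))*X = (17*((16 - 5)*(7 + (-5 - 5))))*(-24) = (17*(11*(7 - 10)))*(-24) = (17*(11*(-3)))*(-24) = (17*(-33))*(-24) = -561*(-24) = 13464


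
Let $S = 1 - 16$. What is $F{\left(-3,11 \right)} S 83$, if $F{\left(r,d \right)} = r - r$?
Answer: $0$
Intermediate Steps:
$S = -15$ ($S = 1 - 16 = -15$)
$F{\left(r,d \right)} = 0$
$F{\left(-3,11 \right)} S 83 = 0 \left(-15\right) 83 = 0 \cdot 83 = 0$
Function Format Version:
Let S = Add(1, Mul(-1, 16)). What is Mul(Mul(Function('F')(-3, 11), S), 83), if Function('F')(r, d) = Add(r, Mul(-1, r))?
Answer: 0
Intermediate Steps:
S = -15 (S = Add(1, -16) = -15)
Function('F')(r, d) = 0
Mul(Mul(Function('F')(-3, 11), S), 83) = Mul(Mul(0, -15), 83) = Mul(0, 83) = 0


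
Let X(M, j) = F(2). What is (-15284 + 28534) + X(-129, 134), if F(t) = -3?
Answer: 13247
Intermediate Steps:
X(M, j) = -3
(-15284 + 28534) + X(-129, 134) = (-15284 + 28534) - 3 = 13250 - 3 = 13247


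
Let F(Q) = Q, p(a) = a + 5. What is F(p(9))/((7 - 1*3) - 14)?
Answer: -7/5 ≈ -1.4000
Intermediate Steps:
p(a) = 5 + a
F(p(9))/((7 - 1*3) - 14) = (5 + 9)/((7 - 1*3) - 14) = 14/((7 - 3) - 14) = 14/(4 - 14) = 14/(-10) = -1/10*14 = -7/5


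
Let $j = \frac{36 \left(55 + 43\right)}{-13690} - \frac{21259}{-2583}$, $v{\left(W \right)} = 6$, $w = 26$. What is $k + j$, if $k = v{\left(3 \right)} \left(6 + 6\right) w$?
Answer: $\frac{4748444309}{2525805} \approx 1880.0$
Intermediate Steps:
$j = \frac{20137349}{2525805}$ ($j = 36 \cdot 98 \left(- \frac{1}{13690}\right) - - \frac{3037}{369} = 3528 \left(- \frac{1}{13690}\right) + \frac{3037}{369} = - \frac{1764}{6845} + \frac{3037}{369} = \frac{20137349}{2525805} \approx 7.9726$)
$k = 1872$ ($k = 6 \left(6 + 6\right) 26 = 6 \cdot 12 \cdot 26 = 72 \cdot 26 = 1872$)
$k + j = 1872 + \frac{20137349}{2525805} = \frac{4748444309}{2525805}$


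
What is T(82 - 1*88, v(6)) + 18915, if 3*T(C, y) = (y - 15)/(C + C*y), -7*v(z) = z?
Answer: 113527/6 ≈ 18921.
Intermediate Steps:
v(z) = -z/7
T(C, y) = (-15 + y)/(3*(C + C*y)) (T(C, y) = ((y - 15)/(C + C*y))/3 = ((-15 + y)/(C + C*y))/3 = (-15 + y)/(3*(C + C*y)))
T(82 - 1*88, v(6)) + 18915 = (-15 - 1/7*6)/(3*(82 - 1*88)*(1 - 1/7*6)) + 18915 = (-15 - 6/7)/(3*(82 - 88)*(1 - 6/7)) + 18915 = (1/3)*(-111/7)/(-6*(1/7)) + 18915 = (1/3)*(-1/6)*7*(-111/7) + 18915 = 37/6 + 18915 = 113527/6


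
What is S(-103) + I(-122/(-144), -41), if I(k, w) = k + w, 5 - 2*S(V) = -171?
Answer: 3445/72 ≈ 47.847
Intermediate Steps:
S(V) = 88 (S(V) = 5/2 - ½*(-171) = 5/2 + 171/2 = 88)
S(-103) + I(-122/(-144), -41) = 88 + (-122/(-144) - 41) = 88 + (-122*(-1/144) - 41) = 88 + (61/72 - 41) = 88 - 2891/72 = 3445/72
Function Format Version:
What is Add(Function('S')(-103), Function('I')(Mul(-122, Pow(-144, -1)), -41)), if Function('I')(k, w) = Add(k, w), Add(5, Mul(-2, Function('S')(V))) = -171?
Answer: Rational(3445, 72) ≈ 47.847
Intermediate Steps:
Function('S')(V) = 88 (Function('S')(V) = Add(Rational(5, 2), Mul(Rational(-1, 2), -171)) = Add(Rational(5, 2), Rational(171, 2)) = 88)
Add(Function('S')(-103), Function('I')(Mul(-122, Pow(-144, -1)), -41)) = Add(88, Add(Mul(-122, Pow(-144, -1)), -41)) = Add(88, Add(Mul(-122, Rational(-1, 144)), -41)) = Add(88, Add(Rational(61, 72), -41)) = Add(88, Rational(-2891, 72)) = Rational(3445, 72)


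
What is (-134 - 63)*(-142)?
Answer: 27974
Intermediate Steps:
(-134 - 63)*(-142) = -197*(-142) = 27974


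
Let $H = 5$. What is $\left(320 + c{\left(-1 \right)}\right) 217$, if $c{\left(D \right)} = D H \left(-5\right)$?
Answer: $74865$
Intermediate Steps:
$c{\left(D \right)} = - 25 D$ ($c{\left(D \right)} = D 5 \left(-5\right) = 5 D \left(-5\right) = - 25 D$)
$\left(320 + c{\left(-1 \right)}\right) 217 = \left(320 - -25\right) 217 = \left(320 + 25\right) 217 = 345 \cdot 217 = 74865$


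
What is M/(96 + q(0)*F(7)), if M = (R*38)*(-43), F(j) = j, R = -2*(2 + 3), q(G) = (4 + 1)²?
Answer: 16340/271 ≈ 60.295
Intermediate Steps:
q(G) = 25 (q(G) = 5² = 25)
R = -10 (R = -2*5 = -10)
M = 16340 (M = -10*38*(-43) = -380*(-43) = 16340)
M/(96 + q(0)*F(7)) = 16340/(96 + 25*7) = 16340/(96 + 175) = 16340/271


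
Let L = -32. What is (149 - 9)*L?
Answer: -4480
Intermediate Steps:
(149 - 9)*L = (149 - 9)*(-32) = 140*(-32) = -4480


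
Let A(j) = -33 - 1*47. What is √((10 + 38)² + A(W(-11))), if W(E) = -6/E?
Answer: 4*√139 ≈ 47.159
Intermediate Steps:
A(j) = -80 (A(j) = -33 - 47 = -80)
√((10 + 38)² + A(W(-11))) = √((10 + 38)² - 80) = √(48² - 80) = √(2304 - 80) = √2224 = 4*√139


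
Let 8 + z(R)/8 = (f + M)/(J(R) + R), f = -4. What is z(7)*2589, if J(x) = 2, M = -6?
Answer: -566128/3 ≈ -1.8871e+5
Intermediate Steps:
z(R) = -64 - 80/(2 + R) (z(R) = -64 + 8*((-4 - 6)/(2 + R)) = -64 + 8*(-10/(2 + R)) = -64 - 80/(2 + R))
z(7)*2589 = (16*(-13 - 4*7)/(2 + 7))*2589 = (16*(-13 - 28)/9)*2589 = (16*(⅑)*(-41))*2589 = -656/9*2589 = -566128/3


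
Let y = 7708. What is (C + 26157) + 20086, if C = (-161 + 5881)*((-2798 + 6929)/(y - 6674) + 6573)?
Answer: 1770332801/47 ≈ 3.7667e+7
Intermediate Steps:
C = 1768159380/47 (C = (-161 + 5881)*((-2798 + 6929)/(7708 - 6674) + 6573) = 5720*(4131/1034 + 6573) = 5720*(6800613/1034) = 1768159380/47 ≈ 3.7620e+7)
(C + 26157) + 20086 = (1768159380/47 + 26157) + 20086 = 1769388759/47 + 20086 = 1770332801/47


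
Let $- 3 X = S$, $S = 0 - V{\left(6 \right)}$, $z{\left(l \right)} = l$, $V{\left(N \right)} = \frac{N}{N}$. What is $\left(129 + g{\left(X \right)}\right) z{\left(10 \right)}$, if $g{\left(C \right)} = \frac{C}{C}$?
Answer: $1300$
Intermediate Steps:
$V{\left(N \right)} = 1$
$S = -1$ ($S = 0 - 1 = -1$)
$X = \frac{1}{3}$ ($X = \left(- \frac{1}{3}\right) \left(-1\right) = \frac{1}{3} \approx 0.33333$)
$g{\left(C \right)} = 1$
$\left(129 + g{\left(X \right)}\right) z{\left(10 \right)} = \left(129 + 1\right) 10 = 130 \cdot 10 = 1300$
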